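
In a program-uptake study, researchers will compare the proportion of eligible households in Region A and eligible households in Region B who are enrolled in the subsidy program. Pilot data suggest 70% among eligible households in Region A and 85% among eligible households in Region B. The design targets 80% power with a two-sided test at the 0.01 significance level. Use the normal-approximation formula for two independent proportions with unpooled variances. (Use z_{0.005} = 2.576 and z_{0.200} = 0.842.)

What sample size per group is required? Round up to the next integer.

n = (z_{α/2} + z_β)² · [p₁(1−p₁) + p₂(1−p₂)] / (p₁ − p₂)²
  = (2.576 + 0.842)² · (0.70·0.30 + 0.85·0.15) / (-0.15)²
  = (3.418)² · (0.2100 + 0.1275) / 0.0225
  = 11.6827 · 0.3375 / 0.0225
  = 175.24
Round up → n = 176 per group.

n = 176 per group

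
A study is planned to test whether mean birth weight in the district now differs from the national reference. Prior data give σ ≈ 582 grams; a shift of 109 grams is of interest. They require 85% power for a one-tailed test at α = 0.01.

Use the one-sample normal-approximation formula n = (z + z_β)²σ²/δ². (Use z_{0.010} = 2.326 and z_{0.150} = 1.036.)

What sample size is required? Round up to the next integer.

n = 323

n = (z_α + z_β)² · σ² / δ²
  = (2.326 + 1.036)² · 582² / 109²
  = 11.3030 · 338724 / 11881
  = 322.25
Round up → n = 323.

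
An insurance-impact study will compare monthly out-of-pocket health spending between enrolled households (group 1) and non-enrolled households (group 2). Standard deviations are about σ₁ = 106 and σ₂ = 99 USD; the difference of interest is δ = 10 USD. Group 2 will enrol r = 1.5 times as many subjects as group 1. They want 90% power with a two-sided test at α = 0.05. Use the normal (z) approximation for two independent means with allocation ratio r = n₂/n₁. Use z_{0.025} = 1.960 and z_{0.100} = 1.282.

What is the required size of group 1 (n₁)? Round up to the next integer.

n₁ = (z_{α/2} + z_β)² · (σ₁² + σ₂²/r) / δ²
   = (1.960 + 1.282)² · (106² + 99²/1.5) / 10²
   = 10.5106 · (11236 + 6534) / 100
   = 10.5106 · 17770 / 100
   = 1867.73
Round up → n₁ = 1868; n₂ = r·n₁ = 1.5 × 1868 = 2802.

n₁ = 1868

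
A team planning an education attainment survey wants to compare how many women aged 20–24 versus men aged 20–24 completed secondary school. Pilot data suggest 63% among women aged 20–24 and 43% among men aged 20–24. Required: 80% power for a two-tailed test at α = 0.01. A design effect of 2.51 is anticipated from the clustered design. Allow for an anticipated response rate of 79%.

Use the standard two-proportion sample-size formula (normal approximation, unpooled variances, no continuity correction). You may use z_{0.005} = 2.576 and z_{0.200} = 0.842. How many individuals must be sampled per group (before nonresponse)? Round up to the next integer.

n = 444 per group

n = (z_{α/2} + z_β)² · [p₁(1−p₁) + p₂(1−p₂)] / (p₁ − p₂)²
  = (2.576 + 0.842)² · (0.63·0.37 + 0.43·0.57) / (0.20)²
  = (3.418)² · (0.2331 + 0.2451) / 0.0400
  = 11.6827 · 0.4782 / 0.0400
  = 139.67
Design effect: 2.51 × 139.67 = 350.56.
Adjust for 79% response: 350.56 / 0.79 = 443.75.
Round up → n = 444 per group.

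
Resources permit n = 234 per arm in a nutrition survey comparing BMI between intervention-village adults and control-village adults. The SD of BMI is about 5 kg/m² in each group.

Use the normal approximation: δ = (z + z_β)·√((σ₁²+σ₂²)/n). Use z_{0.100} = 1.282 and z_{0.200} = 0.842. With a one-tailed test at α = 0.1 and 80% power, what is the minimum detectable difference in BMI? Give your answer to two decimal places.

Minimum detectable difference ≈ 0.98 kg/m²

δ = (z_α + z_β) · √((σ₁²+σ₂²)/n)
  = (1.282 + 0.842) · √(50/234)
  = 2.124 · √0.21368
  = 2.124 · 0.4623
  = 0.9818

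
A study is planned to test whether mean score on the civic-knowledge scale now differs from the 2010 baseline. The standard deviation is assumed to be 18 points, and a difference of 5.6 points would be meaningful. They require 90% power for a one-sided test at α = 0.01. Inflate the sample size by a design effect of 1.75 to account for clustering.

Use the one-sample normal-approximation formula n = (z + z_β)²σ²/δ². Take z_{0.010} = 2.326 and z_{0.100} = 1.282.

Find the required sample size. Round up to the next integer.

n = 236

n = (z_α + z_β)² · σ² / δ²
  = (2.326 + 1.282)² · 18² / 5.6²
  = 13.0177 · 324 / 31.36
  = 134.49
Design effect: 1.75 × 134.49 = 235.36.
Round up → n = 236.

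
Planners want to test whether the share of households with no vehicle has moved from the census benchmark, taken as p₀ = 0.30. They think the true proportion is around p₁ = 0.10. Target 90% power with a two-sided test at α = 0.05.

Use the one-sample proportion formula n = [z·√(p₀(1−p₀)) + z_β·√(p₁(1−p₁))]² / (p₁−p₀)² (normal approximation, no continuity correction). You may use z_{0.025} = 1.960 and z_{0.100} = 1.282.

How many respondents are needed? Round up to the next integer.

n = 42

n = [z_{α/2}·√(p₀q₀) + z_β·√(p₁q₁)]² / (p₁ − p₀)²
  = [1.960·√(0.30·0.70) + 1.282·√(0.10·0.90)]² / (-0.20)²
  = [1.960·0.4583 + 1.282·0.3000]² / 0.0400
  = [1.2828]² / 0.0400
  = 41.14
Round up → n = 42.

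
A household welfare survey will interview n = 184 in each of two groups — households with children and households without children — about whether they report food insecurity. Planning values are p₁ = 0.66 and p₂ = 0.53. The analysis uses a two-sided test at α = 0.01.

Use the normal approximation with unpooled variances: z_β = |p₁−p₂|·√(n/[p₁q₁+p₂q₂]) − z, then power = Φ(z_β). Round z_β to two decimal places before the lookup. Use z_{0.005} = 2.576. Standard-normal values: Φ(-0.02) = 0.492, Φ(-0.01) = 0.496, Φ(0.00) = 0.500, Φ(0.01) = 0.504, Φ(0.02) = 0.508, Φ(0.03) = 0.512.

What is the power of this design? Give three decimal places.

Power ≈ 0.496

z_β = |p₁−p₂|·√(n/[p₁q₁+p₂q₂]) − z_{α/2}
    = 0.13 · √(184/0.4735) − 2.576
    = 0.13 · 19.7128 − 2.576
    = 2.5627 − 2.576 = -0.0133 → -0.01
Power = Φ(-0.01) = 0.496.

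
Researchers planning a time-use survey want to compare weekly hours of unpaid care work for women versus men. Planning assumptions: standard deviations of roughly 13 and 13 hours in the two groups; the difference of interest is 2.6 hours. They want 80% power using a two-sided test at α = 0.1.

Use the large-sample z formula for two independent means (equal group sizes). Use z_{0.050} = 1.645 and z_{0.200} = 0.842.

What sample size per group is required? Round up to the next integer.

n = 310 per group

n = (z_{α/2} + z_β)² · (σ₁² + σ₂²) / δ²
  = (1.645 + 0.842)² · (13² + 13² = 338) / 2.6²
  = 6.1852 · 338 / 6.76
  = 309.26
Round up → n = 310 per group.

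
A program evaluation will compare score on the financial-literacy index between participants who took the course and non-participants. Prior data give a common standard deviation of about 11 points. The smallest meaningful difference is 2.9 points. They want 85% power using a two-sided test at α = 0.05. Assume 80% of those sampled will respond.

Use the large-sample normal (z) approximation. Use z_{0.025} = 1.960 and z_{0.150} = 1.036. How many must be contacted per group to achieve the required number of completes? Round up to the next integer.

n = 323 per group

n = (z_{α/2} + z_β)² · (σ₁² + σ₂²) / δ²
  = (1.960 + 1.036)² · (2·11² = 242) / 2.9²
  = 8.9760 · 242 / 8.41
  = 258.29
Adjust for 80% response: 258.29 / 0.80 = 322.86.
Round up → n = 323 per group.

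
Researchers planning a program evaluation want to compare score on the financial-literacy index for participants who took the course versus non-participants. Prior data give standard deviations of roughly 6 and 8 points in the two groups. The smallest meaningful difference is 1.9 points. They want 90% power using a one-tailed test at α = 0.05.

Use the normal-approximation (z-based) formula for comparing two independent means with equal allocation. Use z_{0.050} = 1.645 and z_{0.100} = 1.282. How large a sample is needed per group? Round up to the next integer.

n = (z_α + z_β)² · (σ₁² + σ₂²) / δ²
  = (1.645 + 1.282)² · (6² + 8² = 100) / 1.9²
  = 8.5673 · 100 / 3.61
  = 237.32
Round up → n = 238 per group.

n = 238 per group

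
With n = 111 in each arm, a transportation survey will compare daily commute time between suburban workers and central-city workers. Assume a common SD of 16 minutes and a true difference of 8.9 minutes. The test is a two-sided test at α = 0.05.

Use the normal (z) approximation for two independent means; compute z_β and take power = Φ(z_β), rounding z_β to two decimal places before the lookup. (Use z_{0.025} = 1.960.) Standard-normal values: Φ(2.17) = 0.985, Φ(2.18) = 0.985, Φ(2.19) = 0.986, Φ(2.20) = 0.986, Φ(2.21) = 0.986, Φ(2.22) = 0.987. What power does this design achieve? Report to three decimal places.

z_β = δ·√(n/(σ₁²+σ₂²)) − z_{α/2}
    = 8.9 · √(111/512) − 1.960
    = 8.9 · 0.46561 − 1.960
    = 4.1440 − 1.960 = 2.1840 → 2.18
Power = Φ(2.18) = 0.985.

Power ≈ 0.985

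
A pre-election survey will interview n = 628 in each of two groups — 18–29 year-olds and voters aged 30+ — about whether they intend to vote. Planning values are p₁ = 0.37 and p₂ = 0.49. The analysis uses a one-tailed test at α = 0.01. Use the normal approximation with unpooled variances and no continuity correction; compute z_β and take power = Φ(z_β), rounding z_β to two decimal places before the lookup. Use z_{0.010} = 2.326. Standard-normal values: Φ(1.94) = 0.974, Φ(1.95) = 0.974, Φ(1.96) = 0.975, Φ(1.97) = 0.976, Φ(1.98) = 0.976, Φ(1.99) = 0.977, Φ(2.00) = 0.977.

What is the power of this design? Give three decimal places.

z_β = |p₁−p₂|·√(n/[p₁q₁+p₂q₂]) − z_α
    = 0.12 · √(628/0.4830) − 2.326
    = 0.12 · 36.0584 − 2.326
    = 4.3270 − 2.326 = 2.0010 → 2.00
Power = Φ(2.00) = 0.977.

Power ≈ 0.977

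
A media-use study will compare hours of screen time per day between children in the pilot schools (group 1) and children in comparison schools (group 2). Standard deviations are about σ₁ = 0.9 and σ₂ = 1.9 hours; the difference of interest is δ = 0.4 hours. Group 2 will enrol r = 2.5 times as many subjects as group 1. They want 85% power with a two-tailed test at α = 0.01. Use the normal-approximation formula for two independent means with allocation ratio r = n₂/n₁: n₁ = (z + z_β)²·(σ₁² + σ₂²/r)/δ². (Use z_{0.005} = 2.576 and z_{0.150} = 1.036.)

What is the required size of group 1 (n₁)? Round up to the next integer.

n₁ = (z_{α/2} + z_β)² · (σ₁² + σ₂²/r) / δ²
   = (2.576 + 1.036)² · (0.9² + 1.9²/2.5) / 0.4²
   = 13.0465 · (0.81 + 1.444) / 0.16
   = 13.0465 · 2.254 / 0.16
   = 183.79
Round up → n₁ = 184; n₂ = r·n₁ = 2.5 × 184 = 460.

n₁ = 184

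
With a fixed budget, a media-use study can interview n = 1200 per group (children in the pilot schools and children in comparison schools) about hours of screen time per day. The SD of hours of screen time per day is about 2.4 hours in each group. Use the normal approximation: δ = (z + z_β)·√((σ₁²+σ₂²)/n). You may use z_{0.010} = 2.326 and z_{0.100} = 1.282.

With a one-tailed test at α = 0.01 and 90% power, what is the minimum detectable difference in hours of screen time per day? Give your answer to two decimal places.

Minimum detectable difference ≈ 0.35 hours

δ = (z_α + z_β) · √((σ₁²+σ₂²)/n)
  = (2.326 + 1.282) · √(11.52/1200)
  = 3.608 · √0.0096
  = 3.608 · 0.0980
  = 0.3535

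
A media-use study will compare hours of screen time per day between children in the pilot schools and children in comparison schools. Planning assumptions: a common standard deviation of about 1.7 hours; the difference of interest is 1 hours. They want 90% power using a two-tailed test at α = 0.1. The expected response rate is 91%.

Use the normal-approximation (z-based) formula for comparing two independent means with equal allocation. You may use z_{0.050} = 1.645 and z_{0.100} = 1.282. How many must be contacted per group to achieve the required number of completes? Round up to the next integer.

n = 55 per group

n = (z_{α/2} + z_β)² · (σ₁² + σ₂²) / δ²
  = (1.645 + 1.282)² · (2·1.7² = 5.78) / 1²
  = 8.5673 · 5.78 / 1
  = 49.52
Adjust for 91% response: 49.52 / 0.91 = 54.42.
Round up → n = 55 per group.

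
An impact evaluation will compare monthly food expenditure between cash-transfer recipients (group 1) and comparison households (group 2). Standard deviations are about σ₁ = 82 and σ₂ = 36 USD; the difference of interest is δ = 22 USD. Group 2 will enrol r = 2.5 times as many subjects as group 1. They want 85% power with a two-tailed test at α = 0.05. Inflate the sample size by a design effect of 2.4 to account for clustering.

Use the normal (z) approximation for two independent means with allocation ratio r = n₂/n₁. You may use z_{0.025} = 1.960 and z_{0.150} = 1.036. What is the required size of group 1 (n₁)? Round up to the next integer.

n₁ = 323

n₁ = (z_{α/2} + z_β)² · (σ₁² + σ₂²/r) / δ²
   = (1.960 + 1.036)² · (82² + 36²/2.5) / 22²
   = 8.9760 · (6724 + 518.4) / 484
   = 8.9760 · 7242.4 / 484
   = 134.31
Design effect: 2.4 × 134.31 = 322.35.
Round up → n₁ = 323; n₂ = r·n₁ = 2.5 × 323 = 808.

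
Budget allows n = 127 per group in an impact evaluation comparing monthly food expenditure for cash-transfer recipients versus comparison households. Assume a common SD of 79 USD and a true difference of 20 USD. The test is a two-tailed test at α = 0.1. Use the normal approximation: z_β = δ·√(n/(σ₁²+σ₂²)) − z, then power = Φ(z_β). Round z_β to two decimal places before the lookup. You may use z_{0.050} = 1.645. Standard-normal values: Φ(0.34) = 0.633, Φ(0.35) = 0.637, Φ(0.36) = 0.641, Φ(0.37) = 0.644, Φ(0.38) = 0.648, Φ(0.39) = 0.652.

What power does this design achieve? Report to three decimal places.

Power ≈ 0.644

z_β = δ·√(n/(σ₁²+σ₂²)) − z_{α/2}
    = 20 · √(127/12482) − 1.645
    = 20 · 0.10087 − 1.645
    = 2.0174 − 1.645 = 0.3724 → 0.37
Power = Φ(0.37) = 0.644.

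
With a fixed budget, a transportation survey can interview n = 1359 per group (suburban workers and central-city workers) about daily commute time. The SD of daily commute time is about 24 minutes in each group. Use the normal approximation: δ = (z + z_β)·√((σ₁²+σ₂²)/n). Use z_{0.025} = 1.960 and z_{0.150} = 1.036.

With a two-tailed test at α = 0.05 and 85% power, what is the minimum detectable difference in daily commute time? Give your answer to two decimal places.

Minimum detectable difference ≈ 2.76 minutes

δ = (z_{α/2} + z_β) · √((σ₁²+σ₂²)/n)
  = (1.960 + 1.036) · √(1152/1359)
  = 2.996 · √0.84768
  = 2.996 · 0.9207
  = 2.7584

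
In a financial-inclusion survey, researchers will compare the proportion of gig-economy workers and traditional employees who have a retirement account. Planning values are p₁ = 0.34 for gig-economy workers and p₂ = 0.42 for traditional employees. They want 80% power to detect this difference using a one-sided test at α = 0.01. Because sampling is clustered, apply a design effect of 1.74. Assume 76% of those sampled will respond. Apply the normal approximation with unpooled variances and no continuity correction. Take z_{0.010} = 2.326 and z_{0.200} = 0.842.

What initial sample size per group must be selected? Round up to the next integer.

n = 1681 per group

n = (z_α + z_β)² · [p₁(1−p₁) + p₂(1−p₂)] / (p₁ − p₂)²
  = (2.326 + 0.842)² · (0.34·0.66 + 0.42·0.58) / (-0.08)²
  = (3.168)² · (0.2244 + 0.2436) / 0.0064
  = 10.0362 · 0.4680 / 0.0064
  = 733.90
Design effect: 1.74 × 733.90 = 1276.98.
Adjust for 76% response: 1276.98 / 0.76 = 1680.24.
Round up → n = 1681 per group.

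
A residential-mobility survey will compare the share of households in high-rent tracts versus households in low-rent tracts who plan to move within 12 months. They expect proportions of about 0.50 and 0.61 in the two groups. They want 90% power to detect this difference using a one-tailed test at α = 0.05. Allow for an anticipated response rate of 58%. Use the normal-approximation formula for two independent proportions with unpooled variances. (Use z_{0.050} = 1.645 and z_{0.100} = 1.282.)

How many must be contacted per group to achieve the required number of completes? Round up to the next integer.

n = (z_α + z_β)² · [p₁(1−p₁) + p₂(1−p₂)] / (p₁ − p₂)²
  = (1.645 + 1.282)² · (0.50·0.50 + 0.61·0.39) / (-0.11)²
  = (2.927)² · (0.2500 + 0.2379) / 0.0121
  = 8.5673 · 0.4879 / 0.0121
  = 345.45
Adjust for 58% response: 345.45 / 0.58 = 595.61.
Round up → n = 596 per group.

n = 596 per group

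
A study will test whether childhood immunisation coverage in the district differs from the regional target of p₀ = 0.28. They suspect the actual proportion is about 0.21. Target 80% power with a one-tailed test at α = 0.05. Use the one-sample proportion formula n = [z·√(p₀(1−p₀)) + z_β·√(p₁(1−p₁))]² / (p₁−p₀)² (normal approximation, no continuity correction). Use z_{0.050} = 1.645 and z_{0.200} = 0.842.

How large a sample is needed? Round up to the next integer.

n = 239

n = [z_α·√(p₀q₀) + z_β·√(p₁q₁)]² / (p₁ − p₀)²
  = [1.645·√(0.28·0.72) + 0.842·√(0.21·0.79)]² / (-0.07)²
  = [1.645·0.4490 + 0.842·0.4073]² / 0.0049
  = [1.0816]² / 0.0049
  = 238.73
Round up → n = 239.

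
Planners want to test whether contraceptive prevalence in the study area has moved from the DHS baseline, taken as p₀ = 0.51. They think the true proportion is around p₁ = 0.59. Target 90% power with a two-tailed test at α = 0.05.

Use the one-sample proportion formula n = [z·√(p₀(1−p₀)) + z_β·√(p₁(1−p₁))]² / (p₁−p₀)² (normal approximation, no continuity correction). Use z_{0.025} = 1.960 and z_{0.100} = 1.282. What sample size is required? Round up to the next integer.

n = [z_{α/2}·√(p₀q₀) + z_β·√(p₁q₁)]² / (p₁ − p₀)²
  = [1.960·√(0.51·0.49) + 1.282·√(0.59·0.41)]² / (0.08)²
  = [1.960·0.4999 + 1.282·0.4918]² / 0.0064
  = [1.6103]² / 0.0064
  = 405.18
Round up → n = 406.

n = 406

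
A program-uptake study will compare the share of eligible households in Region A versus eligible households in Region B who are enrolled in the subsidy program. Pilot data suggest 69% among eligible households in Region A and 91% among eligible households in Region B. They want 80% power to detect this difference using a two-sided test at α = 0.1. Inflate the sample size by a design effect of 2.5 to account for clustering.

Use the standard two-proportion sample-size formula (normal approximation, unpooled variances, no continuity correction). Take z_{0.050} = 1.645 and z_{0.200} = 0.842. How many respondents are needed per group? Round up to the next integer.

n = (z_{α/2} + z_β)² · [p₁(1−p₁) + p₂(1−p₂)] / (p₁ − p₂)²
  = (1.645 + 0.842)² · (0.69·0.31 + 0.91·0.09) / (-0.22)²
  = (2.487)² · (0.2139 + 0.0819) / 0.0484
  = 6.1852 · 0.2958 / 0.0484
  = 37.80
Design effect: 2.5 × 37.80 = 94.50.
Round up → n = 95 per group.

n = 95 per group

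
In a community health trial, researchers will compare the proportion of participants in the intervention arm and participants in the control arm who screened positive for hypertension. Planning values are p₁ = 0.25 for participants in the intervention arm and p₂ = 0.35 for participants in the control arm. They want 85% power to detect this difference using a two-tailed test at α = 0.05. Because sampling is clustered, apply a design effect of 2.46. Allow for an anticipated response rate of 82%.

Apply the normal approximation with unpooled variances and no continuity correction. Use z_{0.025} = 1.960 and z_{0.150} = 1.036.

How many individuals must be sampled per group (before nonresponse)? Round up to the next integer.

n = 1118 per group

n = (z_{α/2} + z_β)² · [p₁(1−p₁) + p₂(1−p₂)] / (p₁ − p₂)²
  = (1.960 + 1.036)² · (0.25·0.75 + 0.35·0.65) / (-0.10)²
  = (2.996)² · (0.1875 + 0.2275) / 0.0100
  = 8.9760 · 0.4150 / 0.0100
  = 372.50
Design effect: 2.46 × 372.50 = 916.36.
Adjust for 82% response: 916.36 / 0.82 = 1117.51.
Round up → n = 1118 per group.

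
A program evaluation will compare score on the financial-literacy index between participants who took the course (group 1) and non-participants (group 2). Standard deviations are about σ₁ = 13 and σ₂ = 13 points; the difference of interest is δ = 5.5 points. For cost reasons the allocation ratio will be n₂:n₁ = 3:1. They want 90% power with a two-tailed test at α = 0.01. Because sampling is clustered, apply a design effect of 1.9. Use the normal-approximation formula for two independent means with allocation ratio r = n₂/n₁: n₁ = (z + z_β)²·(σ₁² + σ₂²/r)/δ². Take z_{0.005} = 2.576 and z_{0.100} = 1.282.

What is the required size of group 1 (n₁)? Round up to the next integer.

n₁ = 211

n₁ = (z_{α/2} + z_β)² · (σ₁² + σ₂²/r) / δ²
   = (2.576 + 1.282)² · (13² + 13²/3) / 5.5²
   = 14.8842 · (169 + 56.3333) / 30.25
   = 14.8842 · 225.3333 / 30.25
   = 110.87
Design effect: 1.9 × 110.87 = 210.66.
Round up → n₁ = 211; n₂ = r·n₁ = 3 × 211 = 633.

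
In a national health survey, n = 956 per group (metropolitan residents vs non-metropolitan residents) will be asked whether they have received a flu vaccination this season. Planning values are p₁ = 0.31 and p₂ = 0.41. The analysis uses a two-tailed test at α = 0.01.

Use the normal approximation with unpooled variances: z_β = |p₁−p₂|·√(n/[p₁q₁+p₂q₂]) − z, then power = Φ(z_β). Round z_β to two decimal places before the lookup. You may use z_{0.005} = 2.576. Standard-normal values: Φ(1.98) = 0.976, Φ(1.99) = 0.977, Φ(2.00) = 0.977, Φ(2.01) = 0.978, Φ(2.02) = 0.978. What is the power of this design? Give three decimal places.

z_β = |p₁−p₂|·√(n/[p₁q₁+p₂q₂]) − z_{α/2}
    = 0.10 · √(956/0.4558) − 2.576
    = 0.10 · 45.7975 − 2.576
    = 4.5798 − 2.576 = 2.0038 → 2.00
Power = Φ(2.00) = 0.977.

Power ≈ 0.977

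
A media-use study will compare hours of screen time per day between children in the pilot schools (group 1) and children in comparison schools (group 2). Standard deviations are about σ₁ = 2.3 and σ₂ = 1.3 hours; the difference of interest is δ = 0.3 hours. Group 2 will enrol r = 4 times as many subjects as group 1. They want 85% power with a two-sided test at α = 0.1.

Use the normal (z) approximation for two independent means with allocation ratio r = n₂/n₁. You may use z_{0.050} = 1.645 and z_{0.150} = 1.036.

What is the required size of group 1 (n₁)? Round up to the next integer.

n₁ = 457

n₁ = (z_{α/2} + z_β)² · (σ₁² + σ₂²/r) / δ²
   = (1.645 + 1.036)² · (2.3² + 1.3²/4) / 0.3²
   = 7.1878 · (5.29 + 0.4225) / 0.09
   = 7.1878 · 5.7125 / 0.09
   = 456.22
Round up → n₁ = 457; n₂ = r·n₁ = 4 × 457 = 1828.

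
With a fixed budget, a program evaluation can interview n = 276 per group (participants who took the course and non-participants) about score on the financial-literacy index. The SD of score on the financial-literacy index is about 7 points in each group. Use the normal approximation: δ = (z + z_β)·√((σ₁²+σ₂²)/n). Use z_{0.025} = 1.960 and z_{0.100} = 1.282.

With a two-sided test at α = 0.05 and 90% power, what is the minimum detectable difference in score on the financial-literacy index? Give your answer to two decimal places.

δ = (z_{α/2} + z_β) · √((σ₁²+σ₂²)/n)
  = (1.960 + 1.282) · √(98/276)
  = 3.242 · √0.35507
  = 3.242 · 0.5959
  = 1.9318

Minimum detectable difference ≈ 1.93 points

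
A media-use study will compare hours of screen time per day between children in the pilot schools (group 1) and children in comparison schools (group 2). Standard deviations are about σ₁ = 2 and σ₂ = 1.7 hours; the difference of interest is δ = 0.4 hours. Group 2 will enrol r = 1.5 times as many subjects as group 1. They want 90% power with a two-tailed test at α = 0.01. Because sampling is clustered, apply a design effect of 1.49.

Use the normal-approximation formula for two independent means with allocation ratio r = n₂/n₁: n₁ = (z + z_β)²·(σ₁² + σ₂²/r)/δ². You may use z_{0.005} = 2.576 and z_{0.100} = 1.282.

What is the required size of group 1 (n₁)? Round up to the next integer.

n₁ = 822

n₁ = (z_{α/2} + z_β)² · (σ₁² + σ₂²/r) / δ²
   = (2.576 + 1.282)² · (2² + 1.7²/1.5) / 0.4²
   = 14.8842 · (4 + 1.9267) / 0.16
   = 14.8842 · 5.9267 / 0.16
   = 551.33
Design effect: 1.49 × 551.33 = 821.49.
Round up → n₁ = 822; n₂ = r·n₁ = 1.5 × 822 = 1233.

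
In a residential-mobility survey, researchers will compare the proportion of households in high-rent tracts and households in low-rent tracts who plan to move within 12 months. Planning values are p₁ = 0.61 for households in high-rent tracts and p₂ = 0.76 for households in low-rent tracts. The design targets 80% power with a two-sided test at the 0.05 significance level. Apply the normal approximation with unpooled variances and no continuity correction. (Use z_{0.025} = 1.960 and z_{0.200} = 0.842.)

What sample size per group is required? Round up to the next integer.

n = 147 per group

n = (z_{α/2} + z_β)² · [p₁(1−p₁) + p₂(1−p₂)] / (p₁ − p₂)²
  = (1.960 + 0.842)² · (0.61·0.39 + 0.76·0.24) / (-0.15)²
  = (2.802)² · (0.2379 + 0.1824) / 0.0225
  = 7.8512 · 0.4203 / 0.0225
  = 146.66
Round up → n = 147 per group.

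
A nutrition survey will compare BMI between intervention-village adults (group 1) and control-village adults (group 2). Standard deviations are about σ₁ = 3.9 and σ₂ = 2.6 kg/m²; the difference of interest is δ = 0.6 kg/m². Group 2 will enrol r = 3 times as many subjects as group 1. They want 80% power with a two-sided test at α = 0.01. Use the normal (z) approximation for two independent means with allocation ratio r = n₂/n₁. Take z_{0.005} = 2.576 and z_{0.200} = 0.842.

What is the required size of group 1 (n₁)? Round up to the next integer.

n₁ = (z_{α/2} + z_β)² · (σ₁² + σ₂²/r) / δ²
   = (2.576 + 0.842)² · (3.9² + 2.6²/3) / 0.6²
   = 11.6827 · (15.21 + 2.2533) / 0.36
   = 11.6827 · 17.4633 / 0.36
   = 566.72
Round up → n₁ = 567; n₂ = r·n₁ = 3 × 567 = 1701.

n₁ = 567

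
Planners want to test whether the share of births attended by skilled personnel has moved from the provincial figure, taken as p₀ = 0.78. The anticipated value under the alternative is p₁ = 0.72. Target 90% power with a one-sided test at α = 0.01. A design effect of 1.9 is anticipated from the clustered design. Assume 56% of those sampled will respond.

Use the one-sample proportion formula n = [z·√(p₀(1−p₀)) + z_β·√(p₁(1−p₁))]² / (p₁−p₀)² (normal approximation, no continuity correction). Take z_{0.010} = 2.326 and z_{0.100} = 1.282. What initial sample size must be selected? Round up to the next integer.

n = 2233

n = [z_α·√(p₀q₀) + z_β·√(p₁q₁)]² / (p₁ − p₀)²
  = [2.326·√(0.78·0.22) + 1.282·√(0.72·0.28)]² / (-0.06)²
  = [2.326·0.4142 + 1.282·0.4490]² / 0.0036
  = [1.5392]² / 0.0036
  = 658.05
Design effect: 1.9 × 658.05 = 1250.30.
Adjust for 56% response: 1250.30 / 0.56 = 2232.68.
Round up → n = 2233.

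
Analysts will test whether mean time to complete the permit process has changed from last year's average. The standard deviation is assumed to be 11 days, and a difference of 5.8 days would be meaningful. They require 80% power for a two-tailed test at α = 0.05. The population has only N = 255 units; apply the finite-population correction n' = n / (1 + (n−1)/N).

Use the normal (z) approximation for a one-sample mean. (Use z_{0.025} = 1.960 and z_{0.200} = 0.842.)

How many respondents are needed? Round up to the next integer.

n = 26

n = (z_{α/2} + z_β)² · σ² / δ²
  = (1.960 + 0.842)² · 11² / 5.8²
  = 7.8512 · 121 / 33.64
  = 28.24
Finite-population correction (N = 255): 28.24 / (1 + (28.24 − 1)/255) = 25.51.
Round up → n = 26.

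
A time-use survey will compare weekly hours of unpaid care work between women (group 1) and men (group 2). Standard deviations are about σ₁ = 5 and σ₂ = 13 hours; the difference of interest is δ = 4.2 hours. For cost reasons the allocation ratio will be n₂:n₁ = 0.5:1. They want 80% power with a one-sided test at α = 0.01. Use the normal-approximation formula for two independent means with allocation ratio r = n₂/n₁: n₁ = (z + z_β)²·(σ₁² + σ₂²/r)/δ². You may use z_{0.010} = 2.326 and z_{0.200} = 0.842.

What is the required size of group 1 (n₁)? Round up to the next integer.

n₁ = 207

n₁ = (z_α + z_β)² · (σ₁² + σ₂²/r) / δ²
   = (2.326 + 0.842)² · (5² + 13²/0.5) / 4.2²
   = 10.0362 · (25 + 338) / 17.64
   = 10.0362 · 363 / 17.64
   = 206.53
Round up → n₁ = 207; n₂ = r·n₁ = 0.5 × 207 = 104.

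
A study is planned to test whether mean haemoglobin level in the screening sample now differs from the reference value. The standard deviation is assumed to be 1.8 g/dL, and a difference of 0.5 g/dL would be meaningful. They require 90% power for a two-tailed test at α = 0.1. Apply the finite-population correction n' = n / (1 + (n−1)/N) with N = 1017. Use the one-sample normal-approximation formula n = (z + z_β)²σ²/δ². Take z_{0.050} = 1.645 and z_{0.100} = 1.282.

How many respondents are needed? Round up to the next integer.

n = 101

n = (z_{α/2} + z_β)² · σ² / δ²
  = (1.645 + 1.282)² · 1.8² / 0.5²
  = 8.5673 · 3.24 / 0.25
  = 111.03
Finite-population correction (N = 1017): 111.03 / (1 + (111.03 − 1)/1017) = 100.19.
Round up → n = 101.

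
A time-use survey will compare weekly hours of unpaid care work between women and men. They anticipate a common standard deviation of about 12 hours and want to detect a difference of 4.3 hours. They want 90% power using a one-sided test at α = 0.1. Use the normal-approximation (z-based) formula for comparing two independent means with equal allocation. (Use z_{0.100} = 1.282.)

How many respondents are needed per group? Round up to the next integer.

n = (z_α + z_β)² · (σ₁² + σ₂²) / δ²
  = (1.282 + 1.282)² · (2·12² = 288) / 4.3²
  = 6.5741 · 288 / 18.49
  = 102.40
Round up → n = 103 per group.

n = 103 per group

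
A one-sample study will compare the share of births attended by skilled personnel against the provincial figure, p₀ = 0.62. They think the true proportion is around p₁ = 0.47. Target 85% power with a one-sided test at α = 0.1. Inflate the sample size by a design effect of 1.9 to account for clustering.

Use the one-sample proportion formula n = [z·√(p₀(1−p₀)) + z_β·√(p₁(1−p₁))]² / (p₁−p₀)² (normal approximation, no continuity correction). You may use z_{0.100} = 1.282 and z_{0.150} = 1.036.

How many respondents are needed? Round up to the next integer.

n = 110

n = [z_α·√(p₀q₀) + z_β·√(p₁q₁)]² / (p₁ − p₀)²
  = [1.282·√(0.62·0.38) + 1.036·√(0.47·0.53)]² / (-0.15)²
  = [1.282·0.4854 + 1.036·0.4991]² / 0.0225
  = [1.1393]² / 0.0225
  = 57.69
Design effect: 1.9 × 57.69 = 109.62.
Round up → n = 110.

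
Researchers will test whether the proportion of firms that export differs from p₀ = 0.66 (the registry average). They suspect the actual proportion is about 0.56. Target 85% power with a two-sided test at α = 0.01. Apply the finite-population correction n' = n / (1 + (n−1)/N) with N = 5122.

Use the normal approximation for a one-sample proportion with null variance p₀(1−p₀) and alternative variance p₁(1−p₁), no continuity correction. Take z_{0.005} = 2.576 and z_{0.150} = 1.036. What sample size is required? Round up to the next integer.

n = 285

n = [z_{α/2}·√(p₀q₀) + z_β·√(p₁q₁)]² / (p₁ − p₀)²
  = [2.576·√(0.66·0.34) + 1.036·√(0.56·0.44)]² / (-0.10)²
  = [2.576·0.4737 + 1.036·0.4964]² / 0.0100
  = [1.7345]² / 0.0100
  = 300.86
Finite-population correction (N = 5122): 300.86 / (1 + (300.86 − 1)/5122) = 284.22.
Round up → n = 285.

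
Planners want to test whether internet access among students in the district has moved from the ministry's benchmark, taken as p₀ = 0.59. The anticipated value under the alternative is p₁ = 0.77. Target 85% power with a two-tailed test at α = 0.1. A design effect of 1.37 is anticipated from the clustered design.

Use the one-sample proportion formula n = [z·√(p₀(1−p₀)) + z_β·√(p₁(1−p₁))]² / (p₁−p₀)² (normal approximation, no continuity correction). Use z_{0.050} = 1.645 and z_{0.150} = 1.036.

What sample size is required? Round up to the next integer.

n = [z_{α/2}·√(p₀q₀) + z_β·√(p₁q₁)]² / (p₁ − p₀)²
  = [1.645·√(0.59·0.41) + 1.036·√(0.77·0.23)]² / (0.18)²
  = [1.645·0.4918 + 1.036·0.4208]² / 0.0324
  = [1.2450]² / 0.0324
  = 47.84
Design effect: 1.37 × 47.84 = 65.55.
Round up → n = 66.

n = 66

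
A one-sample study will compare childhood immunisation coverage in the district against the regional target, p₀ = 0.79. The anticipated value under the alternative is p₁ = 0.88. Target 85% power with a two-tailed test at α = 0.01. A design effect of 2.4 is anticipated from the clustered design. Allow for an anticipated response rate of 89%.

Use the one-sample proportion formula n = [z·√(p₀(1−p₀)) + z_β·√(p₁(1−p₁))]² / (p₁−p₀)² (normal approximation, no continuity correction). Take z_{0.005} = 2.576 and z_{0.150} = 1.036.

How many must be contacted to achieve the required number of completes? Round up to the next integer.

n = 640

n = [z_{α/2}·√(p₀q₀) + z_β·√(p₁q₁)]² / (p₁ − p₀)²
  = [2.576·√(0.79·0.21) + 1.036·√(0.88·0.12)]² / (0.09)²
  = [2.576·0.4073 + 1.036·0.3250]² / 0.0081
  = [1.3859]² / 0.0081
  = 237.12
Design effect: 2.4 × 237.12 = 569.09.
Adjust for 89% response: 569.09 / 0.89 = 639.43.
Round up → n = 640.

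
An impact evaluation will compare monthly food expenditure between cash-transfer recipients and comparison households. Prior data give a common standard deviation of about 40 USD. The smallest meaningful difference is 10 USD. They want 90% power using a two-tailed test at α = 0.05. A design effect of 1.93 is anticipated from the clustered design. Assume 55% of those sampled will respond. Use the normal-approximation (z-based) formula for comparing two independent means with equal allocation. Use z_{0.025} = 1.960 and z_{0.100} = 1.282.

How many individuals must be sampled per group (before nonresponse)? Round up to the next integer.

n = 1181 per group

n = (z_{α/2} + z_β)² · (σ₁² + σ₂²) / δ²
  = (1.960 + 1.282)² · (2·40² = 3200) / 10²
  = 10.5106 · 3200 / 100
  = 336.34
Design effect: 1.93 × 336.34 = 649.13.
Adjust for 55% response: 649.13 / 0.55 = 1180.24.
Round up → n = 1181 per group.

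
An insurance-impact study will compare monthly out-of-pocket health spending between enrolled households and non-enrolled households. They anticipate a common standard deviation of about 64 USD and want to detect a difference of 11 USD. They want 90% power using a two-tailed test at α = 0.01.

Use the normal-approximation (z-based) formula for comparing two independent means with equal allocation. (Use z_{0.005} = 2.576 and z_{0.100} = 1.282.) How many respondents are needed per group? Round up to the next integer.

n = 1008 per group

n = (z_{α/2} + z_β)² · (σ₁² + σ₂²) / δ²
  = (2.576 + 1.282)² · (2·64² = 8192) / 11²
  = 14.8842 · 8192 / 121
  = 1007.69
Round up → n = 1008 per group.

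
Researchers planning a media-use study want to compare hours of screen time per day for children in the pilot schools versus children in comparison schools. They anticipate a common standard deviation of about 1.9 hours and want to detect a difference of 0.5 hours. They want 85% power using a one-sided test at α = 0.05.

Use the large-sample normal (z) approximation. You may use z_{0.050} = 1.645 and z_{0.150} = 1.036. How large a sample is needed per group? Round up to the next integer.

n = 208 per group

n = (z_α + z_β)² · (σ₁² + σ₂²) / δ²
  = (1.645 + 1.036)² · (2·1.9² = 7.22) / 0.5²
  = 7.1878 · 7.22 / 0.25
  = 207.58
Round up → n = 208 per group.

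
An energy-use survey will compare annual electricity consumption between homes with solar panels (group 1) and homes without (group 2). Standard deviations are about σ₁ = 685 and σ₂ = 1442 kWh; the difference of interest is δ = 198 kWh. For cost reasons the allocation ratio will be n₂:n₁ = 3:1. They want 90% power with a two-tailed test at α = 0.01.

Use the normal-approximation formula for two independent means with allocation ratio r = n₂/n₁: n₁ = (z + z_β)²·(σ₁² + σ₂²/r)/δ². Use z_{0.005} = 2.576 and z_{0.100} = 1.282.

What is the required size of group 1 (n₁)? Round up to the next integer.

n₁ = 442

n₁ = (z_{α/2} + z_β)² · (σ₁² + σ₂²/r) / δ²
   = (2.576 + 1.282)² · (685² + 1442²/3) / 198²
   = 14.8842 · (469225 + 693121.3) / 39204
   = 14.8842 · 1162346.3 / 39204
   = 441.30
Round up → n₁ = 442; n₂ = r·n₁ = 3 × 442 = 1326.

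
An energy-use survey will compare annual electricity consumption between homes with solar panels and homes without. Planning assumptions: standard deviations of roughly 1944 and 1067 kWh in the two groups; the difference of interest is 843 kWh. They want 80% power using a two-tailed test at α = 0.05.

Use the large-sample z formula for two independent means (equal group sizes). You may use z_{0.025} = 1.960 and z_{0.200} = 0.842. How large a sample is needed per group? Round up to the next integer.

n = 55 per group

n = (z_{α/2} + z_β)² · (σ₁² + σ₂²) / δ²
  = (1.960 + 0.842)² · (1944² + 1067² = 4917625) / 843²
  = 7.8512 · 4917625 / 710649
  = 54.33
Round up → n = 55 per group.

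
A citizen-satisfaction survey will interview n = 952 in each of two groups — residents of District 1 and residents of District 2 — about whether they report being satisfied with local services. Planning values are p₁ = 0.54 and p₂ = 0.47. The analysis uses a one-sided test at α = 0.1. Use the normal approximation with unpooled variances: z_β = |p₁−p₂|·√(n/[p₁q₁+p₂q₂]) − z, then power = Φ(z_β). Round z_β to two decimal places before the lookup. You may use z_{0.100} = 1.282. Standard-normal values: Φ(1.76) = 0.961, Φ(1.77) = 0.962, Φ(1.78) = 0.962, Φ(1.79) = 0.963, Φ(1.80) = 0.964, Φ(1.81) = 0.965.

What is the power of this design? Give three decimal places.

z_β = |p₁−p₂|·√(n/[p₁q₁+p₂q₂]) − z_α
    = 0.07 · √(952/0.4975) − 1.282
    = 0.07 · 43.7443 − 1.282
    = 3.0621 − 1.282 = 1.7801 → 1.78
Power = Φ(1.78) = 0.962.

Power ≈ 0.962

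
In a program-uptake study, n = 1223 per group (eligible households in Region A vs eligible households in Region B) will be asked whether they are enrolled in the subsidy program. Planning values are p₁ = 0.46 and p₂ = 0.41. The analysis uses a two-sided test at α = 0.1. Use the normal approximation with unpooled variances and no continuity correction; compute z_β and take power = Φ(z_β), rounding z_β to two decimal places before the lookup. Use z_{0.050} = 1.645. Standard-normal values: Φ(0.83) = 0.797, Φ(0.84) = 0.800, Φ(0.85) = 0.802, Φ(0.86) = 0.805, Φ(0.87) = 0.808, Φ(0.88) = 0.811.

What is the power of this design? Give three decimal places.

z_β = |p₁−p₂|·√(n/[p₁q₁+p₂q₂]) − z_{α/2}
    = 0.05 · √(1223/0.4903) − 1.645
    = 0.05 · 49.9439 − 1.645
    = 2.4972 − 1.645 = 0.8522 → 0.85
Power = Φ(0.85) = 0.802.

Power ≈ 0.802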